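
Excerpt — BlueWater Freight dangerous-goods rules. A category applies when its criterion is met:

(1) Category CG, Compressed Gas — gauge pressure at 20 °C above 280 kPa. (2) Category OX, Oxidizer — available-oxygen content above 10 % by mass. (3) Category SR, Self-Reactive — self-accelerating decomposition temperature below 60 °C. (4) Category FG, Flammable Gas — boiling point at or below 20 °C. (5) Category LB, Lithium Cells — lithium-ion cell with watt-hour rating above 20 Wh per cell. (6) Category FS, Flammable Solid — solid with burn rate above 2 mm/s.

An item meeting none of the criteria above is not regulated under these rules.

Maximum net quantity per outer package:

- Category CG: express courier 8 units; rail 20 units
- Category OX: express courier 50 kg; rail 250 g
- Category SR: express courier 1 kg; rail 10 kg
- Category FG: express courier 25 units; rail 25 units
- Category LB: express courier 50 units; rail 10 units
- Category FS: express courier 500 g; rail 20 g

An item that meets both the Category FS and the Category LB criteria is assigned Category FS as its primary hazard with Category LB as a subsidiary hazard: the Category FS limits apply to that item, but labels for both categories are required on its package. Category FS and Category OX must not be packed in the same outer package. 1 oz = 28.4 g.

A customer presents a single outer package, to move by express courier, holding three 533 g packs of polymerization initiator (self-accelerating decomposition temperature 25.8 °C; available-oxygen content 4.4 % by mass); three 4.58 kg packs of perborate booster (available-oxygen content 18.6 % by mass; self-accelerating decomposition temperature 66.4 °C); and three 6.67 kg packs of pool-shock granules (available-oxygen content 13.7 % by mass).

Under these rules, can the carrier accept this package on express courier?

No

Polymerization initiator: self-accelerating decomposition temperature 25.8 °C < 60 °C → Category SR (Self-Reactive).
With available-oxygen content 18.6 % by mass (> 10 % by mass), the perborate booster falls in Category OX.
With available-oxygen content 13.7 % by mass (> 10 % by mass), the pool-shock granules fall in Category OX.
Category OX net quantity: (three 4.58 kg packs = 13.74 kg) + (three 6.67 kg packs = 20.01 kg) = 33.75 kg.
33.75 kg is within the express courier limit of 50 kg for Category OX.
Category SR quantity: three 533 g packs = 1.599 kg.
1.599 kg exceeds the express courier limit of 1 kg for Category SR.
The segregation rule (Category FS with Category OX) does not apply to Category OX with Category SR.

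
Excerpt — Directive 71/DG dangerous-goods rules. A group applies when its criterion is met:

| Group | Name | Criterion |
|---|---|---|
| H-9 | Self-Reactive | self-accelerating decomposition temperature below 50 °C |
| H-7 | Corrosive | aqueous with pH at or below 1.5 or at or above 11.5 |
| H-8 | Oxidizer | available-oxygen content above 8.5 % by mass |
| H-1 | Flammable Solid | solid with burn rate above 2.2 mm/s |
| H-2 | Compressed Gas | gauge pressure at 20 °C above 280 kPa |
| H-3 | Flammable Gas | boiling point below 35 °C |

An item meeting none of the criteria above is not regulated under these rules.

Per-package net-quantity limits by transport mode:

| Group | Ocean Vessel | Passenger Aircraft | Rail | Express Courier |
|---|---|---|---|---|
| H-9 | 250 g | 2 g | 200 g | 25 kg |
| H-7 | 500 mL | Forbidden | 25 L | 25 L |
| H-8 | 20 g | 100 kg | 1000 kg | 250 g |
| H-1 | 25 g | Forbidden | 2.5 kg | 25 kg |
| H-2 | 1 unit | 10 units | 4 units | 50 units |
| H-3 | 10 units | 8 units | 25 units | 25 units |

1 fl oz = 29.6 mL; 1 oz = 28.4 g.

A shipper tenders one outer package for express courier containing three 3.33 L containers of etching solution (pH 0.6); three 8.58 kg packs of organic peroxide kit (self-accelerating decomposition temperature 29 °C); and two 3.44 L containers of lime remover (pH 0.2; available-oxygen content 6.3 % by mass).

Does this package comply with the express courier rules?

No

pH 0.6 meets the Group H-7 criterion (Corrosive), so the etching solution is Group H-7.
Organic peroxide kit: self-accelerating decomposition temperature 29 °C < 50 °C → Group H-9 (Self-Reactive).
The lime remover has pH 0.2, which is ≤ 1.5, so it is Group H-7 (Corrosive).
Group H-7 net quantity: (three 3.33 L containers = 9.99 L) + (two 3.44 L containers = 6.88 L) = 16.87 L.
That is within the Group H-7 express courier limit of 25 L.
Group H-9 quantity: three 8.58 kg packs = 25.74 kg.
25.74 kg > 25 kg (express courier limit, Group H-9) — over the limit.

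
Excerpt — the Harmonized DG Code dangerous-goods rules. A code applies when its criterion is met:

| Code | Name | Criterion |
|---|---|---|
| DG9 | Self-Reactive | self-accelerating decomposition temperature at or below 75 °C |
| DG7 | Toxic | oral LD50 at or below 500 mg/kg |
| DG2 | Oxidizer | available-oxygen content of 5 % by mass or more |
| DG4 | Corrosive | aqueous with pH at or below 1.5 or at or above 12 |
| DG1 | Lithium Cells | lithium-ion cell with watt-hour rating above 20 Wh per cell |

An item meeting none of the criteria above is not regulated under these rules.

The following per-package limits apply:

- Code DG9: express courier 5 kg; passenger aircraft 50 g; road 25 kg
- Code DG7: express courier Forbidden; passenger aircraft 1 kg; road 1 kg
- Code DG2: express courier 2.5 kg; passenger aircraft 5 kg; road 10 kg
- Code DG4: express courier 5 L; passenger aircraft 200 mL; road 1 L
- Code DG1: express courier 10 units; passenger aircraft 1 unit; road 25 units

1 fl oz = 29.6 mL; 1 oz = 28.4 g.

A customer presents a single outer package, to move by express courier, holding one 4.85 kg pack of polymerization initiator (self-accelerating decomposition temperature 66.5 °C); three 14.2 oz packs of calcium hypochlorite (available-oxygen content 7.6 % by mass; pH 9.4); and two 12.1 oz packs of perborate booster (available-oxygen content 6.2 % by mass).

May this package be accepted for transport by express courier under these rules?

Yes

Self-accelerating decomposition temperature 66.5 °C meets the Code DG9 criterion (Self-Reactive), so the polymerization initiator is Code DG9.
Calcium hypochlorite: available-oxygen content 7.6 % by mass ≥ 5 % by mass → Code DG2 (Oxidizer).
Available-oxygen content 6.2 % by mass meets the Code DG2 criterion (Oxidizer), so the perborate booster is Code DG2.
Code DG2 net quantity: (three 14.2 oz packs = 1209.84 g) + (two 12.1 oz packs = 687.28 g) = 1897.12 g.
That is within the Code DG2 express courier limit of 2.5 kg.
Code DG9 quantity: 4.85 kg.
That is within the Code DG9 express courier limit of 5 kg.
Every hazard code is within its express courier limit and no segregation rule is violated.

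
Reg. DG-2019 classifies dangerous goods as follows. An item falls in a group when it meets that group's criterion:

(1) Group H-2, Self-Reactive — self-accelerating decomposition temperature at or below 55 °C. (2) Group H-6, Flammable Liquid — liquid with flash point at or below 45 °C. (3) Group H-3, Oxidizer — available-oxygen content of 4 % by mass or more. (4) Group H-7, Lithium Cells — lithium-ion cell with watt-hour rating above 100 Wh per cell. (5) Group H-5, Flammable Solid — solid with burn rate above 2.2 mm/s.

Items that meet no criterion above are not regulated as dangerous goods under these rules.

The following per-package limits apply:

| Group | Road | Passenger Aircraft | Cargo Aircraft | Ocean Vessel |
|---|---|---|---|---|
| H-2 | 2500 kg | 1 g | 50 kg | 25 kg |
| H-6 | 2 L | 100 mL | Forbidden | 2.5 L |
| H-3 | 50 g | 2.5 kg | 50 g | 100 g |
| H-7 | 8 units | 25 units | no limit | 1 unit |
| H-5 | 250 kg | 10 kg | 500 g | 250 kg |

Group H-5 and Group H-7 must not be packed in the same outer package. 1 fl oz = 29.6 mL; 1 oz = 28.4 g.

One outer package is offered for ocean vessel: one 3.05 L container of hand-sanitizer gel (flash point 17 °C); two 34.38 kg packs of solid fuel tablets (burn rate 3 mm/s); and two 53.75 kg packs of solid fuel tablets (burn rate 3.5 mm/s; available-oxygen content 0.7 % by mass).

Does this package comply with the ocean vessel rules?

No

The hand-sanitizer gel has flash point 17 °C, which is ≤ 45 °C, so it is Group H-6 (Flammable Liquid).
With burn rate 3 mm/s (> 2.2 mm/s), the solid fuel tablets fall in Group H-5.
The solid fuel tablets have burn rate 3.5 mm/s, which is > 2.2 mm/s, so they are Group H-5 (Flammable Solid).
Total Group H-5: (two 34.38 kg packs = 68.76 kg) + (two 53.75 kg packs = 107.5 kg) = 176.26 kg.
That is within the Group H-5 ocean vessel limit of 250 kg.
Group H-6 quantity: 3.05 L.
That exceeds the Group H-6 ocean vessel limit of 2.5 L.
The segregation rule (Group H-5 with Group H-7) does not apply to Group H-5 with Group H-6.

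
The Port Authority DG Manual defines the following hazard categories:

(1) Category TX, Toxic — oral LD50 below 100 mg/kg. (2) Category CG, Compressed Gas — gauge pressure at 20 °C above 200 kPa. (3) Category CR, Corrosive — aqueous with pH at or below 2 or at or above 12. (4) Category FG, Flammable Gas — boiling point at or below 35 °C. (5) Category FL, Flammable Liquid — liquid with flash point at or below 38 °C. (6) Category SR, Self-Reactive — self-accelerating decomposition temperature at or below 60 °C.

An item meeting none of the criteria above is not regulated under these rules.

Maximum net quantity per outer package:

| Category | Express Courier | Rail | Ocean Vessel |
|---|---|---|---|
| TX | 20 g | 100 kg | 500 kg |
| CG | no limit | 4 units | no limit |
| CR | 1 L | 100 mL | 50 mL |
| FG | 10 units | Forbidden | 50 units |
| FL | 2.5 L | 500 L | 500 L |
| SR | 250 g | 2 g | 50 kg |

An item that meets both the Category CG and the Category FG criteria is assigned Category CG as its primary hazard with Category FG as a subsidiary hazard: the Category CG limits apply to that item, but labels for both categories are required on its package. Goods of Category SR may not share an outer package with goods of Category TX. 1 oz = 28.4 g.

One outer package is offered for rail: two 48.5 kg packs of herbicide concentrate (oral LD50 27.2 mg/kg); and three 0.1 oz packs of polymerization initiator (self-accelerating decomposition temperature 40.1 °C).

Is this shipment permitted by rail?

The herbicide concentrate has oral LD50 27.2 mg/kg, which is < 100 mg/kg, so it is Category TX (Toxic).
With self-accelerating decomposition temperature 40.1 °C (≤ 60 °C), the polymerization initiator falls in Category SR.
Category SR quantity: three 0.1 oz packs = 8.52 g.
8.52 g exceeds the rail limit of 2 g for Category SR.
Category TX quantity: two 48.5 kg packs = 97 kg.
That is within the Category TX rail limit of 100 kg.
Category SR and Category TX may not share an outer package.

No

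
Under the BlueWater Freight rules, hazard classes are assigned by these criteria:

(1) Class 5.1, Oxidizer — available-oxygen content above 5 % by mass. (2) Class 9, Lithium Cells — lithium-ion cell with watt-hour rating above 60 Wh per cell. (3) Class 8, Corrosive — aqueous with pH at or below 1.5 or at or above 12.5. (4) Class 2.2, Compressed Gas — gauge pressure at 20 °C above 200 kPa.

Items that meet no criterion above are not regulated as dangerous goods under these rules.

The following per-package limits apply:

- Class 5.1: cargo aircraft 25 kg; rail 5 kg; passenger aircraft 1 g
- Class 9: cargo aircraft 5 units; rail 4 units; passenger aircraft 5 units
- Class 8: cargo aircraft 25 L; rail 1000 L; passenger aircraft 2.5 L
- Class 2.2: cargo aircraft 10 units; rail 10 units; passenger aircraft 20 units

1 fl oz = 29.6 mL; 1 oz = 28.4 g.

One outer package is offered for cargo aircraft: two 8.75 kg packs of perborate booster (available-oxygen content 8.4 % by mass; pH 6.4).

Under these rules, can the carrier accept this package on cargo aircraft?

Available-oxygen content 8.4 % by mass meets the Class 5.1 criterion (Oxidizer), so the perborate booster is Class 5.1.
Class 5.1 quantity: two 8.75 kg packs = 17.5 kg.
17.5 kg is within the cargo aircraft limit of 25 kg for Class 5.1.

Yes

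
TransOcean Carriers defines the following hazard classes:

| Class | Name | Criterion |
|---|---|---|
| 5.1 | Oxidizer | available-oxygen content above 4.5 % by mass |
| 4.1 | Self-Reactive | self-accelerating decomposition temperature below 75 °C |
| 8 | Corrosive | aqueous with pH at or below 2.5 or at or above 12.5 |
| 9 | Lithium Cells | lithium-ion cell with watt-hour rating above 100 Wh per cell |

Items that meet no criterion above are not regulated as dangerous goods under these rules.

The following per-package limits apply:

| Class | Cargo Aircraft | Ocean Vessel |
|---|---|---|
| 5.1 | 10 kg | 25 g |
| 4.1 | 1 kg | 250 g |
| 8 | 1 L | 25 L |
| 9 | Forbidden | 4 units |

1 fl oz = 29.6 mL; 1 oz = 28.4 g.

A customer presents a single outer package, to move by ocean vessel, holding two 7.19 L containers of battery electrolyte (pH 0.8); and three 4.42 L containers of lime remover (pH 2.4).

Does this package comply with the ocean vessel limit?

No

Battery electrolyte: pH 0.8 ≤ 2.5 → Class 8 (Corrosive).
pH 2.4 meets the Class 8 criterion (Corrosive), so the lime remover is Class 8.
Total Class 8: (two 7.19 L containers = 14.38 L) + (three 4.42 L containers = 13.26 L) = 27.64 L.
27.64 L exceeds the ocean vessel limit of 25 L for Class 8.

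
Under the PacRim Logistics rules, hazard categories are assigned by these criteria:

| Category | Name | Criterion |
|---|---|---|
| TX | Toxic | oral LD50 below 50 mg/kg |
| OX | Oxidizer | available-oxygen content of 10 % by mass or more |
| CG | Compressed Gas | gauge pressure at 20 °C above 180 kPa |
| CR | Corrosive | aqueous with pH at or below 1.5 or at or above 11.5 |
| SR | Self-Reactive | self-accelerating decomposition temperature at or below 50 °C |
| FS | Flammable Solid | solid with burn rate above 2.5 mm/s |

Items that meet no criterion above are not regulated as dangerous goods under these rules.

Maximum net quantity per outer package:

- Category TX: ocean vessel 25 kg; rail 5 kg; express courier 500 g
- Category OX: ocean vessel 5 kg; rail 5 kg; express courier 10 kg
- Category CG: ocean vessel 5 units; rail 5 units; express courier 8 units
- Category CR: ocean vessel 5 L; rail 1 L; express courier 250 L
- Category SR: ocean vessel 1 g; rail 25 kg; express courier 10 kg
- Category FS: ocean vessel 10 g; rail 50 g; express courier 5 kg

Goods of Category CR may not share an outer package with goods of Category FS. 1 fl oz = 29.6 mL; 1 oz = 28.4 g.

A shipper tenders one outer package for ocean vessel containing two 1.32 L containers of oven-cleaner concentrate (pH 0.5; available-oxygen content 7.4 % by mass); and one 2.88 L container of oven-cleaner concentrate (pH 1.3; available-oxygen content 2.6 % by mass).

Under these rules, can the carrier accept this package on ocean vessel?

pH 0.5 meets the Category CR criterion (Corrosive), so the oven-cleaner concentrate is Category CR.
pH 1.3 meets the Category CR criterion (Corrosive), so the oven-cleaner concentrate is Category CR.
Total Category CR: (two 1.32 L containers = 2.64 L) + 2.88 L = 5.52 L.
That exceeds the Category CR ocean vessel limit of 5 L.

No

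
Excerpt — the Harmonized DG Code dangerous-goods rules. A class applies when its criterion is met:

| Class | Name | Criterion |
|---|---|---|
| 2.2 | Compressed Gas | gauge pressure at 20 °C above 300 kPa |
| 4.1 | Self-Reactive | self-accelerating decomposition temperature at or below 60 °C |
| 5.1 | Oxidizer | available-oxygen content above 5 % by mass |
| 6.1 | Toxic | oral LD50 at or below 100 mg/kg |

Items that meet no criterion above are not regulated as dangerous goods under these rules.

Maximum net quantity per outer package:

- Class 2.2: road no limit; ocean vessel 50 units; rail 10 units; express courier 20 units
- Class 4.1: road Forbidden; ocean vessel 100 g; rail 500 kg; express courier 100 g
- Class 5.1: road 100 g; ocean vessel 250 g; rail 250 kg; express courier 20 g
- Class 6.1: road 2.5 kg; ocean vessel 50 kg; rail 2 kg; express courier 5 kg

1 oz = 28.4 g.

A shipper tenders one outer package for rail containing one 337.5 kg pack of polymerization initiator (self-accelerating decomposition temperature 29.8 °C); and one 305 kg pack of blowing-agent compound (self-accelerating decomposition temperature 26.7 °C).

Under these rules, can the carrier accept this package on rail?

Polymerization initiator: self-accelerating decomposition temperature 29.8 °C ≤ 60 °C → Class 4.1 (Self-Reactive).
With self-accelerating decomposition temperature 26.7 °C (≤ 60 °C), the blowing-agent compound falls in Class 4.1.
Total Class 4.1: 337.5 kg + 305 kg = 642.5 kg.
642.5 kg exceeds the rail limit of 500 kg for Class 4.1.

No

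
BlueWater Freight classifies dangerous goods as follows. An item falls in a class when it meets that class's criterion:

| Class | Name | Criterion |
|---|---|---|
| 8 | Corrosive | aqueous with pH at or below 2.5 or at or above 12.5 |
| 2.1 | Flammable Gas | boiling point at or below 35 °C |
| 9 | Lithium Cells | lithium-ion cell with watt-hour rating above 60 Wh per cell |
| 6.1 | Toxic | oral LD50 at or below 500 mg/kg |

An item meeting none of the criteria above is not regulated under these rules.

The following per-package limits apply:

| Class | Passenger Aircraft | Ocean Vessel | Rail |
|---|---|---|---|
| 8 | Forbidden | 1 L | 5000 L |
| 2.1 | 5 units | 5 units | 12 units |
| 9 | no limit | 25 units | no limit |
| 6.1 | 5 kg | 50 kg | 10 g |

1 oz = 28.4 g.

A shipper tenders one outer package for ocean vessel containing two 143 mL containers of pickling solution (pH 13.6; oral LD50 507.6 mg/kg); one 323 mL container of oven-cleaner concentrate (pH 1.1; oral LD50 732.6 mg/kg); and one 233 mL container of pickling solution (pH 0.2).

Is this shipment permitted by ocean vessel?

Yes

With pH 13.6 (≥ 12.5), the pickling solution falls in Class 8.
Oven-cleaner concentrate: pH 1.1 ≤ 2.5 → Class 8 (Corrosive).
The pickling solution has pH 0.2, which is ≤ 2.5, so it is Class 8 (Corrosive).
Class 8 net quantity: (two 143 mL containers = 286 mL) + 323 mL + 233 mL = 842 mL.
That is within the Class 8 ocean vessel limit of 1 L.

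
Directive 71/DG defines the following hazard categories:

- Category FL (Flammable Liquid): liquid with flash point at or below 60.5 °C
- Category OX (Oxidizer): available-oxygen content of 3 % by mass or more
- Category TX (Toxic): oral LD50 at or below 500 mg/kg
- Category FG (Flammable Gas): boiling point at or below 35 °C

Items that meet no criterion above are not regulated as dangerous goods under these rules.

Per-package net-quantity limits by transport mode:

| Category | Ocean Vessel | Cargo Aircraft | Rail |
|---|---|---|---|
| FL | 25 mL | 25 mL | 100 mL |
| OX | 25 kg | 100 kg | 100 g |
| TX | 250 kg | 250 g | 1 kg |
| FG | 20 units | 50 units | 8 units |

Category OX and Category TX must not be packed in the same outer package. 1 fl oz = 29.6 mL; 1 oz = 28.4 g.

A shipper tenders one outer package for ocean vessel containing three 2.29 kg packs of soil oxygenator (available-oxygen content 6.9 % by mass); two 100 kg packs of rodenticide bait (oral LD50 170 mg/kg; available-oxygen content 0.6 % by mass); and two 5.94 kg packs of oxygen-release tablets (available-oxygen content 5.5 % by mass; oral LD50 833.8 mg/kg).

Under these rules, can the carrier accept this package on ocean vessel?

With available-oxygen content 6.9 % by mass (≥ 3 % by mass), the soil oxygenator falls in Category OX.
The rodenticide bait has oral LD50 170 mg/kg, which is ≤ 500 mg/kg, so it is Category TX (Toxic).
Available-oxygen content 5.5 % by mass meets the Category OX criterion (Oxidizer), so the oxygen-release tablets are Category OX.
Category OX net quantity: (three 2.29 kg packs = 6.87 kg) + (two 5.94 kg packs = 11.88 kg) = 18.75 kg.
18.75 kg ≤ 25 kg (ocean vessel limit, Category OX) — within limit.
Category TX quantity: two 100 kg packs = 200 kg.
200 kg is within the ocean vessel limit of 250 kg for Category TX.
Category OX and Category TX may not share an outer package.

No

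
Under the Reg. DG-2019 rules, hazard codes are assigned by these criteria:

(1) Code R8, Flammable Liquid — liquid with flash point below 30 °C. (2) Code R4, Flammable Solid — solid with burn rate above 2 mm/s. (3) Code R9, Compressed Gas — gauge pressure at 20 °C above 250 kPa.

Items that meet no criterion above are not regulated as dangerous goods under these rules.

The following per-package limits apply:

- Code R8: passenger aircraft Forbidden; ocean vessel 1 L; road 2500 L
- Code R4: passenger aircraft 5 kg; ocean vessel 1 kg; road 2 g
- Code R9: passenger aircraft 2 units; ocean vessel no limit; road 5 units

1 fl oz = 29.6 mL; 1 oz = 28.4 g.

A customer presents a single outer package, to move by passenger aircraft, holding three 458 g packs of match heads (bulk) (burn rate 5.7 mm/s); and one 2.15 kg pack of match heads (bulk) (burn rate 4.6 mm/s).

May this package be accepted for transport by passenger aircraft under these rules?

With burn rate 5.7 mm/s (> 2 mm/s), the match heads (bulk) fall in Code R4.
Match heads (bulk): burn rate 4.6 mm/s > 2 mm/s → Code R4 (Flammable Solid).
Code R4 net quantity: (three 458 g packs = 1.374 kg) + 2.15 kg = 3.524 kg.
3.524 kg is within the passenger aircraft limit of 5 kg for Code R4.

Yes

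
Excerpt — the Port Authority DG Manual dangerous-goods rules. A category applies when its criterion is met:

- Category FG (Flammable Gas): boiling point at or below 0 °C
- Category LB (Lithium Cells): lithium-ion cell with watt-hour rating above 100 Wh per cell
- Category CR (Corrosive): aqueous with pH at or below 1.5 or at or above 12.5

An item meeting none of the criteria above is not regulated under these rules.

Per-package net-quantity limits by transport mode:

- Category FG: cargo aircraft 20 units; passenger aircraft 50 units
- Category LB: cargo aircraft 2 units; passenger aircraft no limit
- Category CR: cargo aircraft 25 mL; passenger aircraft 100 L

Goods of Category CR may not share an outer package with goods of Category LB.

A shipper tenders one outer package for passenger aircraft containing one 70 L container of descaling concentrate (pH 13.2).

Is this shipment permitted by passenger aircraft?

Yes

With pH 13.2 (≥ 12.5), the descaling concentrate falls in Category CR.
Category CR quantity: 70 L.
70 L is within the passenger aircraft limit of 100 L for Category CR.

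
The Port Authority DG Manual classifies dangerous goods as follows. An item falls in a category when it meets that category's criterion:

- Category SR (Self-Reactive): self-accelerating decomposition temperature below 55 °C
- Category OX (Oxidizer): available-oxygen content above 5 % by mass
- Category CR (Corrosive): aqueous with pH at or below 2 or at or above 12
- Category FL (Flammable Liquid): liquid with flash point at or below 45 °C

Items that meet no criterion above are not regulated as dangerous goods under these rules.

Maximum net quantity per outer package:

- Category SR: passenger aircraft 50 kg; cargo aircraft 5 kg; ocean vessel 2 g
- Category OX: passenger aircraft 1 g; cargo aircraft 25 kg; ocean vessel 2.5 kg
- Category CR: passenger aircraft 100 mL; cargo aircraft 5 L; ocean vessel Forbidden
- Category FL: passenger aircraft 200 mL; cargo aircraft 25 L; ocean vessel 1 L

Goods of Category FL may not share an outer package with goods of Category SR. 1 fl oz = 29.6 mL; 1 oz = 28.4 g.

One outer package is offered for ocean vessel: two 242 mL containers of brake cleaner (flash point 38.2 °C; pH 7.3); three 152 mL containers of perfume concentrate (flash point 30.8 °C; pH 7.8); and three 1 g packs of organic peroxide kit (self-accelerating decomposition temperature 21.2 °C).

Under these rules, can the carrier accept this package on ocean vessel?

No

Flash point 38.2 °C meets the Category FL criterion (Flammable Liquid), so the brake cleaner is Category FL.
Flash point 30.8 °C meets the Category FL criterion (Flammable Liquid), so the perfume concentrate is Category FL.
The organic peroxide kit has self-accelerating decomposition temperature 21.2 °C, which is < 55 °C, so it is Category SR (Self-Reactive).
Category FL net quantity: (two 242 mL containers = 484 mL) + (three 152 mL containers = 456 mL) = 940 mL.
940 mL ≤ 1 L (ocean vessel limit, Category FL) — within limit.
Category SR quantity: three 1 g packs = 3 g.
That exceeds the Category SR ocean vessel limit of 2 g.
Category FL and Category SR may not share an outer package.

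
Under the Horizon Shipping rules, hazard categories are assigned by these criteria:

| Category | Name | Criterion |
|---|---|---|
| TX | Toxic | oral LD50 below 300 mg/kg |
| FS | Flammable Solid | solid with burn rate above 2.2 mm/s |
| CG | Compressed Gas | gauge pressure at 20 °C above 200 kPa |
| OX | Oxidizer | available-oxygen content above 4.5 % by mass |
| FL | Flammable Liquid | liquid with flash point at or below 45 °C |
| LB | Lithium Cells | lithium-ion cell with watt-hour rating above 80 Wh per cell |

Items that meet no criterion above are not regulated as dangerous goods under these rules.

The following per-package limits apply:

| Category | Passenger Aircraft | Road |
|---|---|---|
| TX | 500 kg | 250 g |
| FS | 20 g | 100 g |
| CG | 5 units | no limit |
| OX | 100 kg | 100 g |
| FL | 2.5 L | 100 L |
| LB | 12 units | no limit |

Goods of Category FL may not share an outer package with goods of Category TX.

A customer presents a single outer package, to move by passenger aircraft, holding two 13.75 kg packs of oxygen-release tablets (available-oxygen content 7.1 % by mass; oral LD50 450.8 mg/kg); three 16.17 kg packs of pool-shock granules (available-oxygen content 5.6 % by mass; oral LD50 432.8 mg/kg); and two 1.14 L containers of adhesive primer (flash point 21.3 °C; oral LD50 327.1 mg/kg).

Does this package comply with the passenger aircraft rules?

Available-oxygen content 7.1 % by mass meets the Category OX criterion (Oxidizer), so the oxygen-release tablets are Category OX.
Available-oxygen content 5.6 % by mass meets the Category OX criterion (Oxidizer), so the pool-shock granules are Category OX.
Flash point 21.3 °C meets the Category FL criterion (Flammable Liquid), so the adhesive primer is Category FL.
Category FL quantity: two 1.14 L containers = 2.28 L.
2.28 L is within the passenger aircraft limit of 2.5 L for Category FL.
Category OX net quantity: (two 13.75 kg packs = 27.5 kg) + (three 16.17 kg packs = 48.51 kg) = 76.01 kg.
76.01 kg ≤ 100 kg (passenger aircraft limit, Category OX) — within limit.
The segregation rule (Category FL with Category TX) does not apply to Category FL with Category OX.
Every hazard category is within its passenger aircraft limit and no segregation rule is violated.

Yes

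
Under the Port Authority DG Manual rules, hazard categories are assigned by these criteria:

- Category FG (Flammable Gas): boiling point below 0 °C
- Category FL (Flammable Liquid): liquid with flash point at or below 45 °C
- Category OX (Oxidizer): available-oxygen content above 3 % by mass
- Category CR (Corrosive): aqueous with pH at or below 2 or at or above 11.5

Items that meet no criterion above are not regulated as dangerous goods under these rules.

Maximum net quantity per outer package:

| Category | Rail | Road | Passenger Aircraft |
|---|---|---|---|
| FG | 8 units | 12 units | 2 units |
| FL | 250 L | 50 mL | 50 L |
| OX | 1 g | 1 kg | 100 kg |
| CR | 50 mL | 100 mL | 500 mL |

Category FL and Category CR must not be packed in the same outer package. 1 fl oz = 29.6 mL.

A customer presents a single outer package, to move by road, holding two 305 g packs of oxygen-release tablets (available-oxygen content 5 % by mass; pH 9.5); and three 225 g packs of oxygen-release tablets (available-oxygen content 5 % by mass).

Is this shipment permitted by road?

No

Available-oxygen content 5 % by mass meets the Category OX criterion (Oxidizer), so the oxygen-release tablets are Category OX.
With available-oxygen content 5 % by mass (> 3 % by mass), the oxygen-release tablets fall in Category OX.
Category OX net quantity: (two 305 g packs = 610 g) + (three 225 g packs = 675 g) = 1.285 kg.
That exceeds the Category OX road limit of 1 kg.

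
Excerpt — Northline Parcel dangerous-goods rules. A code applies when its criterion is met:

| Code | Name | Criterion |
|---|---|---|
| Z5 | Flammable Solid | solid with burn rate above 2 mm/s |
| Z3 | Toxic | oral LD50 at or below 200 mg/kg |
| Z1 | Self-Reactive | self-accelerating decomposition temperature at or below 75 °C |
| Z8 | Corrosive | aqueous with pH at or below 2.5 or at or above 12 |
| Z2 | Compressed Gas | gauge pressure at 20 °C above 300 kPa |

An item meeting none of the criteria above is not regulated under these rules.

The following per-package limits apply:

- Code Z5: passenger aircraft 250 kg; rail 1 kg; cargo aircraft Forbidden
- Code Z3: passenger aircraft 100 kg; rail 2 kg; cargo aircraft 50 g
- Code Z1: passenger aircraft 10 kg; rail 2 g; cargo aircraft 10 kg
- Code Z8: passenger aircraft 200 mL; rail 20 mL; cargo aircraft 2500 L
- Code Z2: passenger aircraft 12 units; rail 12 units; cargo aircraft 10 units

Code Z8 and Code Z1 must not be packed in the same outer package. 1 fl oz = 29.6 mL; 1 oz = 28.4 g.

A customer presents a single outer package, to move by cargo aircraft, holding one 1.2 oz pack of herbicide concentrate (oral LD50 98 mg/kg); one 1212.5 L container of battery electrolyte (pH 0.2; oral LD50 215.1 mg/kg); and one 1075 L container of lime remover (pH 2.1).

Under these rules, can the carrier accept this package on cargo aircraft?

Yes

The herbicide concentrate has oral LD50 98 mg/kg, which is ≤ 200 mg/kg, so it is Code Z3 (Toxic).
Battery electrolyte: pH 0.2 ≤ 2.5 → Code Z8 (Corrosive).
pH 2.1 meets the Code Z8 criterion (Corrosive), so the lime remover is Code Z8.
Total Code Z8: 1212.5 L + 1075 L = 2287.5 L.
That is within the Code Z8 cargo aircraft limit of 2500 L.
Code Z3 quantity: one 1.2 oz pack = 34.08 g.
34.08 g is within the cargo aircraft limit of 50 g for Code Z3.
The segregation rule (Code Z8 with Code Z1) does not apply to Code Z8 with Code Z3.
Every hazard code is within its cargo aircraft limit and no segregation rule is violated.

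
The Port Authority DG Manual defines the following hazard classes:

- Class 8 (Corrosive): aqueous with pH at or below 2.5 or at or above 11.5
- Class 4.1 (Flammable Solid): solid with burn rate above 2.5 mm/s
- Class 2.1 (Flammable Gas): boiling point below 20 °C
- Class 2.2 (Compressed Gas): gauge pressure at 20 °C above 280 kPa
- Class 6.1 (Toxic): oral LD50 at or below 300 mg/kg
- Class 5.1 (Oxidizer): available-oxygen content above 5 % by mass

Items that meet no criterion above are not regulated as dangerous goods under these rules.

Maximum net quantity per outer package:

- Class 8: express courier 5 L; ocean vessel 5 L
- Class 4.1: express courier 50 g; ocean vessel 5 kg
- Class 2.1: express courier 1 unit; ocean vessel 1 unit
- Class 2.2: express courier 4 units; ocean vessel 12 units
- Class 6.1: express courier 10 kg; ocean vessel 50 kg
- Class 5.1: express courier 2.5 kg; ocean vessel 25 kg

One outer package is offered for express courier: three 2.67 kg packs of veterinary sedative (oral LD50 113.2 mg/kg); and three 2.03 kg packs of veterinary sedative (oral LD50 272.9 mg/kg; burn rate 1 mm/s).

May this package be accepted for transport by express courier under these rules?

No

Veterinary sedative: oral LD50 113.2 mg/kg ≤ 300 mg/kg → Class 6.1 (Toxic).
Oral LD50 272.9 mg/kg meets the Class 6.1 criterion (Toxic), so the veterinary sedative is Class 6.1.
Class 6.1 net quantity: (three 2.67 kg packs = 8.01 kg) + (three 2.03 kg packs = 6.09 kg) = 14.1 kg.
14.1 kg exceeds the express courier limit of 10 kg for Class 6.1.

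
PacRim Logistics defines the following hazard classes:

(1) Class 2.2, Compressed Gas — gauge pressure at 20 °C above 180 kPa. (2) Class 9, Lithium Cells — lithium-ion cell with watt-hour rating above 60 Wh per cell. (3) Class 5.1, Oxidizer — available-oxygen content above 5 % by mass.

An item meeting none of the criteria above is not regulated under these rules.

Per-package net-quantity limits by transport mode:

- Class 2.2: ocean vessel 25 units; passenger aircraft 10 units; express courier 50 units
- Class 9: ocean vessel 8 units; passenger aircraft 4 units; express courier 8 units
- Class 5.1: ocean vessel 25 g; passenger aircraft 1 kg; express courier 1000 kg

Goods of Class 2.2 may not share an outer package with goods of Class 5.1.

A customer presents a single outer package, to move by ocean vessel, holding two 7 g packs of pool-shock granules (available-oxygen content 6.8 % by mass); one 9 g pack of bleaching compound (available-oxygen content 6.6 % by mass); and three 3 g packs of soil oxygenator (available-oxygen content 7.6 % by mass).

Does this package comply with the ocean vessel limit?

No

Available-oxygen content 6.8 % by mass meets the Class 5.1 criterion (Oxidizer), so the pool-shock granules are Class 5.1.
Available-oxygen content 6.6 % by mass meets the Class 5.1 criterion (Oxidizer), so the bleaching compound is Class 5.1.
The soil oxygenator has available-oxygen content 7.6 % by mass, which is > 5 % by mass, so it is Class 5.1 (Oxidizer).
Total Class 5.1: (two 7 g packs = 14 g) + 9 g + (three 3 g packs = 9 g) = 32 g.
32 g exceeds the ocean vessel limit of 25 g for Class 5.1.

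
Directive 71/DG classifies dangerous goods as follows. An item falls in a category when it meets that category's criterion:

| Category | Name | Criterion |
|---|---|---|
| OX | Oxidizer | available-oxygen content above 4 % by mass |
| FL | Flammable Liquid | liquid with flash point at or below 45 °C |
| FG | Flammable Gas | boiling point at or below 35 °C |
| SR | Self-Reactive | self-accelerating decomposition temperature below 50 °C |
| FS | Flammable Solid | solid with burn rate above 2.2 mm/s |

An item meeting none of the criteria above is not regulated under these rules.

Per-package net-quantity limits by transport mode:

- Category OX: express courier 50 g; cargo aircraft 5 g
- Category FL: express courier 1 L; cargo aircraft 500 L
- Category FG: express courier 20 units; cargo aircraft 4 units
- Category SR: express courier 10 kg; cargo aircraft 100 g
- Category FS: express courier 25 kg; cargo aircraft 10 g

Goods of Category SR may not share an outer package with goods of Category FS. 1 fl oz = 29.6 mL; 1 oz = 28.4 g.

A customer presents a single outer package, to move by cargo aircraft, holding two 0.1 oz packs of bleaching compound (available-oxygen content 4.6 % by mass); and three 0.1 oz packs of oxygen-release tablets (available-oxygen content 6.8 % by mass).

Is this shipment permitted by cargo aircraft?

No

Available-oxygen content 4.6 % by mass meets the Category OX criterion (Oxidizer), so the bleaching compound is Category OX.
Oxygen-release tablets: available-oxygen content 6.8 % by mass > 4 % by mass → Category OX (Oxidizer).
Total Category OX: (two 0.1 oz packs = 5.68 g) + (three 0.1 oz packs = 8.52 g) = 14.2 g.
14.2 g > 5 g (cargo aircraft limit, Category OX) — over the limit.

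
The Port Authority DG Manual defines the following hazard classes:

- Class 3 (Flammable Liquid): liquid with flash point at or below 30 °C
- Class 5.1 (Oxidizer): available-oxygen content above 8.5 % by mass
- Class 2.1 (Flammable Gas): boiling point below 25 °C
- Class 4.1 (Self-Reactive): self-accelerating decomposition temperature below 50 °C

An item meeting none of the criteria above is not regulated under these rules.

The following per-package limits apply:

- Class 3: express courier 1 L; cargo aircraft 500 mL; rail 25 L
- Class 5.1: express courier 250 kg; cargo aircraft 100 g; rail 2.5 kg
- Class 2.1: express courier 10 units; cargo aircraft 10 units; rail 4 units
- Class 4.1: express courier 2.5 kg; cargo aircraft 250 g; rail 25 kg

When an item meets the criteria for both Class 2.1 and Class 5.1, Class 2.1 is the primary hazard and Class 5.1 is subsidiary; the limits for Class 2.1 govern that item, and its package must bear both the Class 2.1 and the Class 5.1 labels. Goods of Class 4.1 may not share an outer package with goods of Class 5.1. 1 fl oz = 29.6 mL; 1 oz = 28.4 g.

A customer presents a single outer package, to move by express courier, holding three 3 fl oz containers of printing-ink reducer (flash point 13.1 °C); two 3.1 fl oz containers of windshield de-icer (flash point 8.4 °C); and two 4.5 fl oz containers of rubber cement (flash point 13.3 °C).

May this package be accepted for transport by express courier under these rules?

Flash point 13.1 °C meets the Class 3 criterion (Flammable Liquid), so the printing-ink reducer is Class 3.
Windshield de-icer: flash point 8.4 °C ≤ 30 °C → Class 3 (Flammable Liquid).
Flash point 13.3 °C meets the Class 3 criterion (Flammable Liquid), so the rubber cement is Class 3.
Total Class 3: (three 3 fl oz containers = 266.4 mL) + (two 3.1 fl oz containers = 183.52 mL) + (two 4.5 fl oz containers = 266.4 mL) = 716.32 mL.
716.32 mL ≤ 1 L (express courier limit, Class 3) — within limit.

Yes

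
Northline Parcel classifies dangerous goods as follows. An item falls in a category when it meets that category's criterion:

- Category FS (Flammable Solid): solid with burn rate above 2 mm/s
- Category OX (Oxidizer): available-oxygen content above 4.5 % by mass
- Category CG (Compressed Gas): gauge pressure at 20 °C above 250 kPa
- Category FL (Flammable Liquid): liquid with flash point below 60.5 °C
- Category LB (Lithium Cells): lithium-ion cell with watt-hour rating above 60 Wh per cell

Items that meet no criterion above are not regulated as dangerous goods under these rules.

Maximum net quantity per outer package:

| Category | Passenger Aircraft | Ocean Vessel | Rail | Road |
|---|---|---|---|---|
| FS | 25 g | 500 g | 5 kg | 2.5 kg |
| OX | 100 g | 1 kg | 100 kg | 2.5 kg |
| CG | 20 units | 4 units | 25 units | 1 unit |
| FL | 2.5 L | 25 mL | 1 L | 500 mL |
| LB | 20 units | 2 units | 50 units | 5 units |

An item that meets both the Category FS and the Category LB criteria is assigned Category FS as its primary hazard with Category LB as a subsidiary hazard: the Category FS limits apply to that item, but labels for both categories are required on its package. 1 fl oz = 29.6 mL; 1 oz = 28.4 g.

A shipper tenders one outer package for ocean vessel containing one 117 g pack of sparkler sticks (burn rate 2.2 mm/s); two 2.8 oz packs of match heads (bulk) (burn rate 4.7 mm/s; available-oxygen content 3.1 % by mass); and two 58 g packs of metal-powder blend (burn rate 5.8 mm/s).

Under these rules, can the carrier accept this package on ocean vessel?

Yes

Sparkler sticks: burn rate 2.2 mm/s > 2 mm/s → Category FS (Flammable Solid).
Match heads (bulk): burn rate 4.7 mm/s > 2 mm/s → Category FS (Flammable Solid).
Burn rate 5.8 mm/s meets the Category FS criterion (Flammable Solid), so the metal-powder blend is Category FS.
Total Category FS: 117 g + (two 2.8 oz packs = 159.04 g) + (two 58 g packs = 116 g) = 392.04 g.
392.04 g ≤ 500 g (ocean vessel limit, Category FS) — within limit.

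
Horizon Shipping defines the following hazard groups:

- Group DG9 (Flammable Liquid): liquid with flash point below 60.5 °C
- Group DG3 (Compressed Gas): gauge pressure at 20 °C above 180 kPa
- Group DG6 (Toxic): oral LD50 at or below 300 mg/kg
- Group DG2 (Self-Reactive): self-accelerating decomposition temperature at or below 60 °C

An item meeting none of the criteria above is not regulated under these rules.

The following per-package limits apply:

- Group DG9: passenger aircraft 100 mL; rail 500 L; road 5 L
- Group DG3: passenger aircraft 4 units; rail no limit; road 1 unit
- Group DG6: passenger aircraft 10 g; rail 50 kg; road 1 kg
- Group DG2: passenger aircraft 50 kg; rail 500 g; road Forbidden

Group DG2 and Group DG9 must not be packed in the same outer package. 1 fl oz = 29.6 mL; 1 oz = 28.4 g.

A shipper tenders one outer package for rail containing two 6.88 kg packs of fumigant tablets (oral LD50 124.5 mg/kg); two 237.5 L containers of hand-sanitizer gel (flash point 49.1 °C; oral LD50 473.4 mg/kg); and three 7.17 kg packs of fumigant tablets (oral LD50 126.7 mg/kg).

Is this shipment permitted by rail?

Oral LD50 124.5 mg/kg meets the Group DG6 criterion (Toxic), so the fumigant tablets are Group DG6.
With flash point 49.1 °C (< 60.5 °C), the hand-sanitizer gel falls in Group DG9.
The fumigant tablets have oral LD50 126.7 mg/kg, which is ≤ 300 mg/kg, so they are Group DG6 (Toxic).
Group DG9 quantity: two 237.5 L containers = 475 L.
475 L ≤ 500 L (rail limit, Group DG9) — within limit.
Group DG6 net quantity: (two 6.88 kg packs = 13.76 kg) + (three 7.17 kg packs = 21.51 kg) = 35.27 kg.
That is within the Group DG6 rail limit of 50 kg.
The segregation rule (Group DG2 with Group DG9) does not apply to Group DG9 with Group DG6.
Every hazard group is within its rail limit and no segregation rule is violated.

Yes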